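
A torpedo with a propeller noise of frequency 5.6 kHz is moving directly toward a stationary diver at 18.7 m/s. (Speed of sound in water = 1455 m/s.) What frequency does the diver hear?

Moving source, stationary observer: f' = f · v/(v − v_s) since the source is approaching.
f' = 5.6 × 1455/(1455 − 18.7) = 5.6 × 1455/1436 ≈ 5.67 kHz.

5.67 kHz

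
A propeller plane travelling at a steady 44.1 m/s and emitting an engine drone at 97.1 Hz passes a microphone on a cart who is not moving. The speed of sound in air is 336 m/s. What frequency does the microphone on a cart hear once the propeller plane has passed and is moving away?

86 Hz

Receding: f₂ = f · v/(v + v_s) = 97.1 × 336/380.1 ≈ 86 Hz.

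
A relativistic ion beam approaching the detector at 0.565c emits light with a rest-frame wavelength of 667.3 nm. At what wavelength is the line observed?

351.8 nm

Relativistic Doppler for wavelength: λ' = λ₀ · √((1 − β)/(1 + β)).
λ' = 667.3 × √(0.4350/1.5650) = 667.3 × 0.52721 ≈ 351.8 nm.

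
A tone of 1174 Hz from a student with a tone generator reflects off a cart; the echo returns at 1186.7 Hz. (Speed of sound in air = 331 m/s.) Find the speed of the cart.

1.78 m/s

Double Doppler shift off a moving reflector: f₂ = f₀ · (v + u)/(v − u) (u > 0 toward emitter).
Rearranging, u = v · (f₂ − f₀)/(f₂ + f₀) = 331 × 12.7/2360.7 ≈ 1.78 m/s.
So the cart is moving at 1.78 m/s toward the emitter.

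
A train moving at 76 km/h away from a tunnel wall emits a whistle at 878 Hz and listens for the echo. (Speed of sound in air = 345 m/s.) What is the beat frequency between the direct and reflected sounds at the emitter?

101 Hz

76 km/h = 21.11 m/s.
The tunnel wall receives the sound from a moving source: f₁ = f₀ · v/(v + v_e) = 878 × 345/366.11 ≈ 827.4 Hz.
On the return leg the train is a moving observer: f₂ = f₁ · (v − v_e)/v = 827.4 × 323.89/345 ≈ 776.7 Hz.
Beat against the emitted tone: |f₂ − f₀| = 2v_e·f₀/(v + v_e) = 2 × 21.11 × 878/366.11 ≈ 101 Hz.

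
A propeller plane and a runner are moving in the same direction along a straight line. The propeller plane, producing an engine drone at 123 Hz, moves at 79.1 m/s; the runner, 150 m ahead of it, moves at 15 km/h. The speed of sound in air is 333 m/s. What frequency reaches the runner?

159 Hz

15 km/h = 4.167 m/s.
The runner is ahead, so the propeller plane is moving toward it while the runner is moving away from the propeller plane.
General Doppler shift: f' = f · (v − v_o)/(v − v_s).
f' = 123 × (333 − 4.167)/(333 − 79.1) = 123 × 328.83/253.9 ≈ 159 Hz.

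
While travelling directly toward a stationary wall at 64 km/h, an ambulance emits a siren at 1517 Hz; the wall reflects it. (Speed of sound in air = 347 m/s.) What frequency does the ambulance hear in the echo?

64 km/h = 17.78 m/s.
The wall receives the sound from a moving source: f₁ = f₀ · v/(v − v_e) = 1517 × 347/329.22 ≈ 1599 Hz.
On the return leg the ambulance is a moving observer: f₂ = f₁ · (v + v_e)/v = 1599 × 364.78/347 ≈ 1681 Hz.
Equivalently f₂ = f₀ · (v + v_e)/(v − v_e).

1681 Hz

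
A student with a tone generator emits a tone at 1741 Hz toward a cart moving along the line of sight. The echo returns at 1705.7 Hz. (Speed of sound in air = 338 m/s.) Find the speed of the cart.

Double Doppler shift off a moving reflector: f₂ = f₀ · (v + u)/(v − u) (u > 0 toward emitter).
Rearranging, u = v · (f₂ − f₀)/(f₂ + f₀) = 338 × -35.3/3446.7 ≈ -3.5 m/s.
So the cart is moving at 3.5 m/s away from the emitter.

3.5 m/s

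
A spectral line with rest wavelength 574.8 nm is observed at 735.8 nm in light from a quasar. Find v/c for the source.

0.242

λ'/λ₀ = 1.2801 > 1 (redshift), so the source is receding.
λ'/λ₀ = √((1 + β)/(1 − β)) for a receding source ⇒ β = (r² − 1)/(r² + 1) with r = λ'/λ₀.
β = (1.6386 − 1)/(1.6386 + 1) ≈ 0.242.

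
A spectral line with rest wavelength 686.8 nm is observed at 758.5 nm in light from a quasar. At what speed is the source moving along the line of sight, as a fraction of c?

0.099c

λ'/λ₀ = 1.1044 > 1 (redshift), so the source is receding.
λ'/λ₀ = √((1 + β)/(1 − β)) for a receding source ⇒ β = (r² − 1)/(r² + 1) with r = λ'/λ₀.
β = (1.2197 − 1)/(1.2197 + 1) ≈ 0.099.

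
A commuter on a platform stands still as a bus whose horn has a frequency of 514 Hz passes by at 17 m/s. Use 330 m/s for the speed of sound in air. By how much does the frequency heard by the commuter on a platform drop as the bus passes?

Approaching: f₁ = f · v/(v − v_s) = 514 × 330/313 ≈ 541.9 Hz.
Receding: f₂ = f · v/(v + v_s) = 514 × 330/347 ≈ 488.8 Hz.
Drop: f₁ − f₂ = 2f·v·v_s/(v² − v_s²) = 2 × 514 × 330 × 17/(330² − 17²) ≈ 53.1 Hz.

53.1 Hz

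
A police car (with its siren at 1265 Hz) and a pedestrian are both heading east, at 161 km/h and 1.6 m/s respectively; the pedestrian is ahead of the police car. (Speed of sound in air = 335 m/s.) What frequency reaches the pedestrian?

1453 Hz

161 km/h = 44.72 m/s.
The pedestrian is ahead, so the police car is moving toward it while the pedestrian is moving away from the police car.
General Doppler shift: f' = f · (v − v_o)/(v − v_s).
f' = 1265 × (335 − 1.6)/(335 − 44.72) = 1265 × 333.4/290.28 ≈ 1453 Hz.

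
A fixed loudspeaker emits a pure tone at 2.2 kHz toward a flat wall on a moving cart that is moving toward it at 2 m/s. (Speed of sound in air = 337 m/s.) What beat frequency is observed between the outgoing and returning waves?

26.3 Hz

At the flat wall on a moving cart (a moving observer), f₁ = f₀ · (v + u)/v = 2.2 × 339/337 ≈ 2.2131 kHz.
The reflection then acts as a moving source: f₂ = f₁ · v/(v − u) ≈ 2.2263 kHz.
Beat frequency (with f₀ = 2200 Hz): |f₂ − f₀| = 2u·f₀/(v − u) = 2 × 2 × 2200/335 ≈ 26.3 Hz.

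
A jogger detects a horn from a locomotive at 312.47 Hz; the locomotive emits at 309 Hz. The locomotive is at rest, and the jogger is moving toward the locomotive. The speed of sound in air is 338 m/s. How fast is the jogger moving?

3.8 m/s

f' = f · (v + v_o)/v ⇒ v_o = v · |f'/f − 1|.
v_o = 338 × |312.47/309 − 1| = 338 × 0.01123 ≈ 3.8 m/s.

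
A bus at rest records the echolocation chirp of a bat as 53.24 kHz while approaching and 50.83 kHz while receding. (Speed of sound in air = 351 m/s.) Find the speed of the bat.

f₁/f₂ = (v + v_s)/(v − v_s), so v_s = v · (f₁ − f₂)/(f₁ + f₂).
v_s = 351 × (53.24 − 50.83)/(53.24 + 50.83) = 351 × 2.41/104.07 ≈ 8.1 m/s.

8.1 m/s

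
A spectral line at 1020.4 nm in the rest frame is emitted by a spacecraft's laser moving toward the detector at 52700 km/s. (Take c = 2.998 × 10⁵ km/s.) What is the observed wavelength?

β = v/c = 52700/299800 = 0.1758.
Relativistic Doppler for wavelength: λ' = λ₀ · √((1 − β)/(1 + β)).
λ' = 1020.4 × √(0.8242/1.1758) = 1020.4 × 0.83725 ≈ 854.3 nm.

854.3 nm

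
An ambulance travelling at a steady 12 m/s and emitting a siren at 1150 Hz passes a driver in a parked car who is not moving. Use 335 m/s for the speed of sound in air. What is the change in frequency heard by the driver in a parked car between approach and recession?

Approaching: f₁ = f · v/(v − v_s) = 1150 × 335/323 ≈ 1192.7 Hz.
Receding: f₂ = f · v/(v + v_s) = 1150 × 335/347 ≈ 1110.2 Hz.
Drop: f₁ − f₂ = 2f·v·v_s/(v² − v_s²) = 2 × 1150 × 335 × 12/(335² − 12²) ≈ 82.5 Hz.

82.5 Hz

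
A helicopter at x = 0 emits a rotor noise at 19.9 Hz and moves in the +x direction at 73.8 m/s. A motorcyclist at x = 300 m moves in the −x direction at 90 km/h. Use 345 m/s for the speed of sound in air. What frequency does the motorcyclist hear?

90 km/h = 25 m/s.
The observer lies on the +x side, so the source is heading toward the observer and the observer is heading toward the source.
General Doppler shift: f' = f · (v + v_o)/(v − v_s).
f' = 19.9 × (345 + 25)/(345 − 73.8) = 19.9 × 370/271.2 ≈ 27.1 Hz.

27.1 Hz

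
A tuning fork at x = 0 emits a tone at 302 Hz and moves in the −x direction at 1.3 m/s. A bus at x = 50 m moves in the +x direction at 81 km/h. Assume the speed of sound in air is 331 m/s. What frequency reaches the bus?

280 Hz

81 km/h = 22.5 m/s.
The observer lies on the +x side, so the source is heading away from the observer and the observer is heading away from the source.
With source receding and observer receding, f' = f · (v − v_o)/(v + v_s).
f' = 302 × (331 − 22.5)/(331 + 1.3) = 302 × 308.5/332.3 ≈ 280 Hz.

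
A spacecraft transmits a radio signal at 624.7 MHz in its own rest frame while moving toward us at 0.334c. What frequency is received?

884.1 MHz

Relativistic Doppler for frequency: f' = f₀ · √((1 + β)/(1 − β)).
f' = 624.7 × √(1.3340/0.6660) = 624.7 × 1.41527 ≈ 884.1 MHz.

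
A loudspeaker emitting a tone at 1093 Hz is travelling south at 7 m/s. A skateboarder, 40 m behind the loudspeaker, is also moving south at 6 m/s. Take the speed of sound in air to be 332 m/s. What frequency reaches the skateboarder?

The skateboarder is behind, so the loudspeaker is moving away from it while the skateboarder is moving toward the loudspeaker.
Both move, so f' = f · (v + v_o)/(v + v_s).
f' = 1093 × (332 + 6)/(332 + 7) = 1093 × 338/339 ≈ 1090 Hz.

1090 Hz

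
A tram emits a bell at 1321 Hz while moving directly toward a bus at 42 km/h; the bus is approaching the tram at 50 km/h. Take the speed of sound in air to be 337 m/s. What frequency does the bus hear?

42 km/h = 11.67 m/s; 50 km/h = 13.89 m/s.
General Doppler shift: f' = f · (v + v_o)/(v − v_s).
f' = 1321 × (337 + 13.89)/(337 − 11.67) = 1321 × 350.89/325.33 ≈ 1425 Hz.

1425 Hz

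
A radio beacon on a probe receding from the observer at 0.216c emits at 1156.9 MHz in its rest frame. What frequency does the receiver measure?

Relativistic Doppler for frequency: f' = f₀ · √((1 − β)/(1 + β)).
f' = 1156.9 × √(0.7840/1.2160) = 1156.9 × 0.80296 ≈ 928.9 MHz.

928.9 MHz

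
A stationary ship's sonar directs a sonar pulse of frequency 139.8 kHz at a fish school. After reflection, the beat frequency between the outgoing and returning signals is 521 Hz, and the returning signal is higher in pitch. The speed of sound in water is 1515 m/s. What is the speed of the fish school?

Double Doppler shift off a moving reflector: f₂ = f₀ · (v + u)/(v − u) (u > 0 toward emitter).
Returning signal is higher, so f₂ = f₀ + Δf = 139800 + 521 = 140321 Hz.
Rearranging, u = v · (f₂ − f₀)/(f₂ + f₀) = 1515 × 521/280121 ≈ 2.82 m/s.
So the fish school is moving at 2.82 m/s toward the emitter.

2.82 m/s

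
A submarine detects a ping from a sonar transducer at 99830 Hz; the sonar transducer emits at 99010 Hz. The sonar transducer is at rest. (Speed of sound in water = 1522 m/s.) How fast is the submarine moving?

f' > f, so the submarine is approaching.
f' = f · (v + v_o)/v ⇒ v_o = v · |f'/f − 1|.
v_o = 1522 × |99830/99010 − 1| = 1522 × 0.008282 ≈ 12.6 m/s.

12.6 m/s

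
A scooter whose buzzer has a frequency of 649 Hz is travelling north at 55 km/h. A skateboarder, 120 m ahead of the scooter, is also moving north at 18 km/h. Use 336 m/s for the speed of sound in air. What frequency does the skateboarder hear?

670 Hz

55 km/h = 15.28 m/s; 18 km/h = 5 m/s.
The skateboarder is ahead, so the scooter is moving toward it while the skateboarder is moving away from the scooter.
General Doppler shift: f' = f · (v − v_o)/(v − v_s).
f' = 649 × (336 − 5)/(336 − 15.28) = 649 × 331/320.72 ≈ 670 Hz.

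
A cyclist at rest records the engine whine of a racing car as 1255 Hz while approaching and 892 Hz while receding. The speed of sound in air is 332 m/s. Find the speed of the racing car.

f₁/f₂ = (v + v_s)/(v − v_s), so v_s = v · (f₁ − f₂)/(f₁ + f₂).
v_s = 332 × (1255 − 892)/(1255 + 892) = 332 × 363/2147 ≈ 56 m/s.

56 m/s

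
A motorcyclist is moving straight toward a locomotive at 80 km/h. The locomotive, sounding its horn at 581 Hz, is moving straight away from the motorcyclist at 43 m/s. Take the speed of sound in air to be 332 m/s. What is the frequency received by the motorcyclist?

549 Hz

80 km/h = 22.22 m/s.
With source receding and observer approaching, f' = f · (v + v_o)/(v + v_s).
f' = 581 × (332 + 22.22)/(332 + 43) = 581 × 354.22/375 ≈ 549 Hz.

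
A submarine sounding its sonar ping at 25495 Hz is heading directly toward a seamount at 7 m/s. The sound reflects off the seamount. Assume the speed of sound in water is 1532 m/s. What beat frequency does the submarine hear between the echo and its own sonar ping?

234 Hz

The seamount receives the sound from a moving source: f₁ = f₀ · v/(v − v_e) = 25495 × 1532/1525 ≈ 25612 Hz.
On the return leg the submarine is a moving observer: f₂ = f₁ · (v + v_e)/v = 25612 × 1539/1532 ≈ 25729 Hz.
Equivalently f₂ = f₀ · (v + v_e)/(v − v_e).
Beat against the emitted tone: |f₂ − f₀| = 2v_e·f₀/(v − v_e) = 2 × 7 × 25495/1525 ≈ 234 Hz.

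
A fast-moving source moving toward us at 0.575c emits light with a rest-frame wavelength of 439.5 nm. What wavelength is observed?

228.3 nm

Relativistic Doppler for wavelength: λ' = λ₀ · √((1 − β)/(1 + β)).
λ' = 439.5 × √(0.4250/1.5750) = 439.5 × 0.51946 ≈ 228.3 nm.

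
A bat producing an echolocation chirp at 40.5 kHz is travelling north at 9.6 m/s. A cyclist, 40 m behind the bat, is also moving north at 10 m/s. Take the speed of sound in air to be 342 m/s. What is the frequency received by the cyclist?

The cyclist is behind, so the bat is moving away from it while the cyclist is moving toward the bat.
General Doppler shift: f' = f · (v + v_o)/(v + v_s).
f' = 40.5 × (342 + 10)/(342 + 9.6) = 40.5 × 352/351.6 ≈ 40.5 kHz.

40.5 kHz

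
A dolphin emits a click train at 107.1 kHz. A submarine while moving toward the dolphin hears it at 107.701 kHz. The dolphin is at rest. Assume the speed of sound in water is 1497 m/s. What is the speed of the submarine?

8.4 m/s

f' = f · (v + v_o)/v ⇒ v_o = v · |f'/f − 1|.
v_o = 1497 × |107.701/107.1 − 1| = 1497 × 0.005612 ≈ 8.4 m/s.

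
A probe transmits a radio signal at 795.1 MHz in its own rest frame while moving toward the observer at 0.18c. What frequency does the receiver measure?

Relativistic Doppler for frequency: f' = f₀ · √((1 + β)/(1 − β)).
f' = 795.1 × √(1.1800/0.8200) = 795.1 × 1.19959 ≈ 953.8 MHz.

953.8 MHz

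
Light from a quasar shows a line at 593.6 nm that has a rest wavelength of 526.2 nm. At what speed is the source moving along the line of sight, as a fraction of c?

λ'/λ₀ = 1.1281 > 1 (redshift), so the source is receding.
λ'/λ₀ = √((1 + β)/(1 − β)) for a receding source ⇒ β = (r² − 1)/(r² + 1) with r = λ'/λ₀.
β = (1.2726 − 1)/(1.2726 + 1) ≈ 0.120.

0.120c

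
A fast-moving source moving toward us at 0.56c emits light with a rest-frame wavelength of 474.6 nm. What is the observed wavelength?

252.1 nm

Relativistic Doppler for wavelength: λ' = λ₀ · √((1 − β)/(1 + β)).
λ' = 474.6 × √(0.4400/1.5600) = 474.6 × 0.53109 ≈ 252.1 nm.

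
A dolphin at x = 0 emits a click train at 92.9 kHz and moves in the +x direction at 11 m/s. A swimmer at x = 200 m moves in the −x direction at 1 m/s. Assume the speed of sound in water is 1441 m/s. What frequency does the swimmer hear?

The observer lies on the +x side, so the source is heading toward the observer and the observer is heading toward the source.
With source approaching and observer approaching, f' = f · (v + v_o)/(v − v_s).
f' = 92.9 × (1441 + 1)/(1441 − 11) = 92.9 × 1442/1430 ≈ 93.7 kHz.

93.7 kHz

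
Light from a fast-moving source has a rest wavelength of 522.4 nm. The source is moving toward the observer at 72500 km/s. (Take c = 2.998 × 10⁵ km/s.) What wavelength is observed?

β = v/c = 72500/299800 = 0.2418.
Relativistic Doppler for wavelength: λ' = λ₀ · √((1 − β)/(1 + β)).
λ' = 522.4 × √(0.7582/1.2418) = 522.4 × 0.78136 ≈ 408.2 nm.

408.2 nm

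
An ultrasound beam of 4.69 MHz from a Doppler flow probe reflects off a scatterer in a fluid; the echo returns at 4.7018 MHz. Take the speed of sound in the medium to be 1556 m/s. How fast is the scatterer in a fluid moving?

Double Doppler shift off a moving reflector: f₂ = f₀ · (v + u)/(v − u) (u > 0 toward emitter).
Rearranging, u = v · (f₂ − f₀)/(f₂ + f₀) = 1556 × 0.0118/9.3918 ≈ 1.95 m/s.
So the scatterer in a fluid is moving at 1.95 m/s toward the emitter.

1.95 m/s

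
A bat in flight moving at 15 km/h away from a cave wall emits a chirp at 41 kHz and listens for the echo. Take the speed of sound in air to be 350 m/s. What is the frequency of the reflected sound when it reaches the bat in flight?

15 km/h = 4.167 m/s.
The cave wall receives the sound from a moving source: f₁ = f₀ · v/(v + v_e) = 41 × 350/354.17 ≈ 40.5 kHz.
On the return leg the bat in flight is a moving observer: f₂ = f₁ · (v − v_e)/v = 40.5 × 345.83/350 ≈ 40.0 kHz.

40.0 kHz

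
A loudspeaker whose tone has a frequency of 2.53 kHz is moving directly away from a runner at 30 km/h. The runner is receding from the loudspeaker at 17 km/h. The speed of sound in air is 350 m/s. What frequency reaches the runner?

30 km/h = 8.333 m/s; 17 km/h = 4.722 m/s.
General Doppler shift: f' = f · (v − v_o)/(v + v_s).
f' = 2.53 × (350 − 4.722)/(350 + 8.333) = 2.53 × 345.28/358.33 ≈ 2.44 kHz.

2.44 kHz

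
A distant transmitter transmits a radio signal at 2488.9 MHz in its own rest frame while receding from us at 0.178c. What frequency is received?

2079.1 MHz

Relativistic Doppler for frequency: f' = f₀ · √((1 − β)/(1 + β)).
f' = 2488.9 × √(0.8220/1.1780) = 2488.9 × 0.83534 ≈ 2079.1 MHz.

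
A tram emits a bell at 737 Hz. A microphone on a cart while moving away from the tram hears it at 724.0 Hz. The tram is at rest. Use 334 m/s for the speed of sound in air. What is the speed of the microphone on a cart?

f' = f · (v − v_o)/v ⇒ v_o = v · |f'/f − 1|.
v_o = 334 × |724.0/737 − 1| = 334 × 0.01764 ≈ 5.9 m/s.

5.9 m/s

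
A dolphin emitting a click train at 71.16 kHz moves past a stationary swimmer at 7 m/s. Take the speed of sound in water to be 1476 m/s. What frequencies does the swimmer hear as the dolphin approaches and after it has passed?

71.5 kHz approaching; 70.8 kHz receding

Approaching: f₁ = f · v/(v − v_s) = 71.16 × 1476/1469 ≈ 71.5 kHz.
Receding: f₂ = f · v/(v + v_s) = 71.16 × 1476/1483 ≈ 70.8 kHz.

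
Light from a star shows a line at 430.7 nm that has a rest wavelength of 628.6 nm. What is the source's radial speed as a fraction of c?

0.361c

λ'/λ₀ = 0.6852 < 1 (blueshift), so the source is approaching.
λ'/λ₀ = √((1 − β)/(1 + β)) for an approaching source ⇒ β = (1 − r²)/(1 + r²) with r = λ'/λ₀.
β = (1 − 0.4695)/(1 + 0.4695) ≈ 0.361.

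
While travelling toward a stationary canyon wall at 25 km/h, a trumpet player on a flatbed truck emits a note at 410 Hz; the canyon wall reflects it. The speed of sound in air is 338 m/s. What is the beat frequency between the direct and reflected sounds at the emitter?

25 km/h = 6.944 m/s.
The canyon wall receives the sound from a moving source: f₁ = f₀ · v/(v − v_e) = 410 × 338/331.06 ≈ 418.60 Hz.
On the return leg the trumpet player on a flatbed truck is a moving observer: f₂ = f₁ · (v + v_e)/v = 418.60 × 344.94/338 ≈ 427.20 Hz.
Equivalently f₂ = f₀ · (v + v_e)/(v − v_e).
Beat against the emitted tone: |f₂ − f₀| = 2v_e·f₀/(v − v_e) = 2 × 6.944 × 410/331.06 ≈ 17.2 Hz.

17.2 Hz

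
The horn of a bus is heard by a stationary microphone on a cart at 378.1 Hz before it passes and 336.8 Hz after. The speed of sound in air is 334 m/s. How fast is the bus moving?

19.3 m/s

f₁/f₂ = (v + v_s)/(v − v_s), so v_s = v · (f₁ − f₂)/(f₁ + f₂).
v_s = 334 × (378.1 − 336.8)/(378.1 + 336.8) = 334 × 41.3/714.9 ≈ 19.3 m/s.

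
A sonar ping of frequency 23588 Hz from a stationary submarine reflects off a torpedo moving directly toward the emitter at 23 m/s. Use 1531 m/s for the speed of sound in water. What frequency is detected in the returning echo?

The torpedo first receives the wave as a moving observer: f₁ = f₀ · (v + u)/v = 23588 × (1531 + 23)/1531 ≈ 23942 Hz.
The reflection then acts as a moving source: f₂ = f₁ · v/(v − u) ≈ 24308 Hz.
Equivalently f₂ = f₀ · (v + u)/(v − u).

24308 Hz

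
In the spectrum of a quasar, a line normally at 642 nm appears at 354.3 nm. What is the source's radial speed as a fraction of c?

0.533

λ'/λ₀ = 0.5519 < 1 (blueshift), so the source is approaching.
λ'/λ₀ = √((1 − β)/(1 + β)) for an approaching source ⇒ β = (1 − r²)/(1 + r²) with r = λ'/λ₀.
β = (1 − 0.3046)/(1 + 0.3046) ≈ 0.533.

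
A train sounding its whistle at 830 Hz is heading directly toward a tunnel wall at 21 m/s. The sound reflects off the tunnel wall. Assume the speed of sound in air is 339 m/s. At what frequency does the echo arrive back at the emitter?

The tunnel wall receives the sound from a moving source: f₁ = f₀ · v/(v − v_e) = 830 × 339/318 ≈ 885 Hz.
On the return leg the train is a moving observer: f₂ = f₁ · (v + v_e)/v = 885 × 360/339 ≈ 940 Hz.
Equivalently f₂ = f₀ · (v + v_e)/(v − v_e).

940 Hz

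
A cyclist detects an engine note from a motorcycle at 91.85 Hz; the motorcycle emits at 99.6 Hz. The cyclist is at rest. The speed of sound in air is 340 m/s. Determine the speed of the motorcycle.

29 m/s

f' < f, so the motorcycle is receding.
f' = f · v/(v + v_s) ⇒ v_s = v · |1 − f/f'|.
v_s = 340 × |1 − 99.6/91.85| = 340 × 0.08438 ≈ 29 m/s.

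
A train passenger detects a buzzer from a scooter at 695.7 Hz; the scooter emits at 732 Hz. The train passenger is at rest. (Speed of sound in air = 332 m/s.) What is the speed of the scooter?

f' < f, so the scooter is receding.
f' = f · v/(v + v_s) ⇒ v_s = v · |1 − f/f'|.
v_s = 332 × |1 − 732/695.7| = 332 × 0.05218 ≈ 17.3 m/s.

17.3 m/s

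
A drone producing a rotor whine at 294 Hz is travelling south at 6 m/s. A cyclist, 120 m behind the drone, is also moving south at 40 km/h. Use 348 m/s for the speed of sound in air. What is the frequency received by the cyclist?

298 Hz

40 km/h = 11.11 m/s.
The cyclist is behind, so the drone is moving away from it while the cyclist is moving toward the drone.
General Doppler shift: f' = f · (v + v_o)/(v + v_s).
f' = 294 × (348 + 11.11)/(348 + 6) = 294 × 359.11/354 ≈ 298 Hz.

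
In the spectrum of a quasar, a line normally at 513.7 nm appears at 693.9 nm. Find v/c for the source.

0.292c

λ'/λ₀ = 1.3508 > 1 (redshift), so the source is receding.
λ'/λ₀ = √((1 + β)/(1 − β)) for a receding source ⇒ β = (r² − 1)/(r² + 1) with r = λ'/λ₀.
β = (1.8246 − 1)/(1.8246 + 1) ≈ 0.292.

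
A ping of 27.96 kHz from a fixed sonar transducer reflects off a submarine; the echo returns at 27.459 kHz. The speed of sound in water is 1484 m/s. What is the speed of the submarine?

Double Doppler shift off a moving reflector: f₂ = f₀ · (v + u)/(v − u) (u > 0 toward emitter).
Rearranging, u = v · (f₂ − f₀)/(f₂ + f₀) = 1484 × -0.501/55.419 ≈ -13.4 m/s.
So the submarine is moving at 13.4 m/s away from the emitter.

13.4 m/s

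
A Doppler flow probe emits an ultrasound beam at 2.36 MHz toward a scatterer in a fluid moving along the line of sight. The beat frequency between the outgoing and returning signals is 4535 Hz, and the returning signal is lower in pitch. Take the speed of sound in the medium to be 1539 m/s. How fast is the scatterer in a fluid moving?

Double Doppler shift off a moving reflector: f₂ = f₀ · (v + u)/(v − u) (u > 0 toward emitter).
Returning signal is lower, so f₂ = f₀ − Δf = 2360000 − 4535 = 2355465 Hz.
Rearranging, u = v · (f₂ − f₀)/(f₂ + f₀) = 1539 × -4535/4715465 ≈ -1.48 m/s.
So the scatterer in a fluid is moving at 1.48 m/s away from the emitter.

1.48 m/s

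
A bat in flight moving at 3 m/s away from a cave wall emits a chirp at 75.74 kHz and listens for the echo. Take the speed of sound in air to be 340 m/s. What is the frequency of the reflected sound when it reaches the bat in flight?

The cave wall receives the sound from a moving source: f₁ = f₀ · v/(v + v_e) = 75.74 × 340/343 ≈ 75.1 kHz.
On the return leg the bat in flight is a moving observer: f₂ = f₁ · (v − v_e)/v = 75.1 × 337/340 ≈ 74.4 kHz.

74.4 kHz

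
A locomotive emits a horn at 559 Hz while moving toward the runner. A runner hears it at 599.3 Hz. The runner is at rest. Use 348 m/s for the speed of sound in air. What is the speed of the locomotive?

f' = f · v/(v − v_s) ⇒ v_s = v · |1 − f/f'|.
v_s = 348 × |1 − 559/599.3| = 348 × 0.06725 ≈ 23.4 m/s.

23.4 m/s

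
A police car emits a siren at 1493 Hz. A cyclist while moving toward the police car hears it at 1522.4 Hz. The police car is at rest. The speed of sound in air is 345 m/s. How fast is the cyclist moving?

f' = f · (v + v_o)/v ⇒ v_o = v · |f'/f − 1|.
v_o = 345 × |1522.4/1493 − 1| = 345 × 0.01969 ≈ 6.8 m/s.

6.8 m/s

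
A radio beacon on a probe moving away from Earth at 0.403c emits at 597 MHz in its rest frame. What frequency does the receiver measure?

Relativistic Doppler for frequency: f' = f₀ · √((1 − β)/(1 + β)).
f' = 597 × √(0.5970/1.4030) = 597 × 0.65232 ≈ 389.4 MHz.

389.4 MHz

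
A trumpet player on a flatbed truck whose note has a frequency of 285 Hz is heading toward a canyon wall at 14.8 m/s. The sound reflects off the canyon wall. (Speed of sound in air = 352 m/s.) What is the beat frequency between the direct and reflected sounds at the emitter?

25.0 Hz

The canyon wall receives the sound from a moving source: f₁ = f₀ · v/(v − v_e) = 285 × 352/337.2 ≈ 297.5 Hz.
On the return leg the trumpet player on a flatbed truck is a moving observer: f₂ = f₁ · (v + v_e)/v = 297.5 × 366.8/352 ≈ 310.0 Hz.
Equivalently f₂ = f₀ · (v + v_e)/(v − v_e).
Beat against the emitted tone: |f₂ − f₀| = 2v_e·f₀/(v − v_e) = 2 × 14.8 × 285/337.2 ≈ 25.0 Hz.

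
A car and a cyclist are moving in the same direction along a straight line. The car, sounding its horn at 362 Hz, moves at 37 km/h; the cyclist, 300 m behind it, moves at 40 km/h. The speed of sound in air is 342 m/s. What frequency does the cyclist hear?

363 Hz

37 km/h = 10.28 m/s; 40 km/h = 11.11 m/s.
The cyclist is behind, so the car is moving away from it while the cyclist is moving toward the car.
General Doppler shift: f' = f · (v + v_o)/(v + v_s).
f' = 362 × (342 + 11.11)/(342 + 10.28) = 362 × 353.11/352.28 ≈ 363 Hz.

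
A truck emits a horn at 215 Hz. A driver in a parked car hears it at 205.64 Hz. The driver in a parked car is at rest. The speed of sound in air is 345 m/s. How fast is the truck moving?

15.7 m/s

f' < f, so the truck is receding.
f' = f · v/(v + v_s) ⇒ v_s = v · |1 − f/f'|.
v_s = 345 × |1 − 215/205.64| = 345 × 0.04552 ≈ 15.7 m/s.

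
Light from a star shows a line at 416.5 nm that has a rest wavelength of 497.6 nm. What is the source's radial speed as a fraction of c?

λ'/λ₀ = 0.8370 < 1 (blueshift), so the source is approaching.
λ'/λ₀ = √((1 − β)/(1 + β)) for an approaching source ⇒ β = (1 − r²)/(1 + r²) with r = λ'/λ₀.
β = (1 − 0.7006)/(1 + 0.7006) ≈ 0.176.

0.176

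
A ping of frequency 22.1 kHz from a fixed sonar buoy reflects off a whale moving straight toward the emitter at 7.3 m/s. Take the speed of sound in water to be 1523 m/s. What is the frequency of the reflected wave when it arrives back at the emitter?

22.3 kHz

The whale first receives the wave as a moving observer: f₁ = f₀ · (v + u)/v = 22.1 × (1523 + 7.3)/1523 ≈ 22.2 kHz.
On reflection it acts as a source moving toward the stationary detector: f₂ = f₁ · v/(v − u) = 22.2 × 1523/1515.7 ≈ 22.3 kHz.
Equivalently f₂ = f₀ · (v + u)/(v − u).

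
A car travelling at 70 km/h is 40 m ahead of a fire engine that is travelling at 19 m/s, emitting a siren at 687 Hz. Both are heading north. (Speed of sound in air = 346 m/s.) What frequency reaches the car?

686 Hz

70 km/h = 19.44 m/s.
The car is ahead, so the fire engine is moving toward it while the car is moving away from the fire engine.
With source approaching and observer receding, f' = f · (v − v_o)/(v − v_s).
f' = 687 × (346 − 19.44)/(346 − 19) = 687 × 326.56/327 ≈ 686 Hz.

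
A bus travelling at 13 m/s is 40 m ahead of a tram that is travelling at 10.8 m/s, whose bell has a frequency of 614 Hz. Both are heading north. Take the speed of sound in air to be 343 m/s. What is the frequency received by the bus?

The bus is ahead, so the tram is moving toward it while the bus is moving away from the tram.
General Doppler shift: f' = f · (v − v_o)/(v − v_s).
f' = 614 × (343 − 13)/(343 − 10.8) = 614 × 330/332.2 ≈ 610 Hz.

610 Hz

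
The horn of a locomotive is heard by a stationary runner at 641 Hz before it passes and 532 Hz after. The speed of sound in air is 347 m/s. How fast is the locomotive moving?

f₁/f₂ = (v + v_s)/(v − v_s), so v_s = v · (f₁ − f₂)/(f₁ + f₂).
v_s = 347 × (641 − 532)/(641 + 532) = 347 × 109/1173 ≈ 32 m/s.

32 m/s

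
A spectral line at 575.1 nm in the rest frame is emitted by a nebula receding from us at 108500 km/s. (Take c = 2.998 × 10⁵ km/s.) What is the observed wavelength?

840.2 nm

β = v/c = 108500/299800 = 0.3619.
Relativistic Doppler for wavelength: λ' = λ₀ · √((1 + β)/(1 − β)).
λ' = 575.1 × √(1.3619/0.6381) = 575.1 × 1.46094 ≈ 840.2 nm.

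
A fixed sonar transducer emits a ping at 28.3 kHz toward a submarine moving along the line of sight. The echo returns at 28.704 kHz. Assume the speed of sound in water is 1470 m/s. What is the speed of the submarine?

Double Doppler shift off a moving reflector: f₂ = f₀ · (v + u)/(v − u) (u > 0 toward emitter).
Rearranging, u = v · (f₂ − f₀)/(f₂ + f₀) = 1470 × 0.404/57.004 ≈ 10.4 m/s.
So the submarine is moving at 10.4 m/s toward the emitter.

10.4 m/s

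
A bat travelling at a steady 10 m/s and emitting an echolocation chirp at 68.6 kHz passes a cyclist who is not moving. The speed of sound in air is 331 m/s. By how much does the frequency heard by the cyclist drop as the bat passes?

4.15 kHz

Approaching: f₁ = f · v/(v − v_s) = 68.6 × 331/321 ≈ 70.74 kHz.
Receding: f₂ = f · v/(v + v_s) = 68.6 × 331/341 ≈ 66.59 kHz.
Drop: f₁ − f₂ = 2f·v·v_s/(v² − v_s²) = 2 × 68.6 × 331 × 10/(331² − 10²) ≈ 4.15 kHz.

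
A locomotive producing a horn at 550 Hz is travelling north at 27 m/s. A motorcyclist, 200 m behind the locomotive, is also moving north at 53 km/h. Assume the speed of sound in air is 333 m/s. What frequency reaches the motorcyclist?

53 km/h = 14.72 m/s.
The motorcyclist is behind, so the locomotive is moving away from it while the motorcyclist is moving toward the locomotive.
With source receding and observer approaching, f' = f · (v + v_o)/(v + v_s).
f' = 550 × (333 + 14.72)/(333 + 27) = 550 × 347.72/360 ≈ 531 Hz.

531 Hz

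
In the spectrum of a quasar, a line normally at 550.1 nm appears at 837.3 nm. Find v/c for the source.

0.397c

λ'/λ₀ = 1.5221 > 1 (redshift), so the source is receding.
λ'/λ₀ = √((1 + β)/(1 − β)) for a receding source ⇒ β = (r² − 1)/(r² + 1) with r = λ'/λ₀.
β = (2.3167 − 1)/(2.3167 + 1) ≈ 0.397.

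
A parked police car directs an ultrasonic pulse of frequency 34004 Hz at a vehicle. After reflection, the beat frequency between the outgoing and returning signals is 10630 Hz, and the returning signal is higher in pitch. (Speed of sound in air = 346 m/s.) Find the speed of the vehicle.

Double Doppler shift off a moving reflector: f₂ = f₀ · (v + u)/(v − u) (u > 0 toward emitter).
Returning signal is higher, so f₂ = f₀ + Δf = 34004 + 10630 = 44634 Hz.
Rearranging, u = v · (f₂ − f₀)/(f₂ + f₀) = 346 × 10630/78638 ≈ 47 m/s.
So the vehicle is moving at 47 m/s toward the emitter.

47 m/s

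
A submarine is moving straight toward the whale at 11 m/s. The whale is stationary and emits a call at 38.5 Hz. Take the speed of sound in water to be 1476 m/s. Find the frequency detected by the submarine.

Moving observer, stationary source: f' = f · (v + v_o)/v.
f' = 38.5 × (1476 + 11)/1476 = 38.5 × 1487/1476 ≈ 38.8 Hz.

38.8 Hz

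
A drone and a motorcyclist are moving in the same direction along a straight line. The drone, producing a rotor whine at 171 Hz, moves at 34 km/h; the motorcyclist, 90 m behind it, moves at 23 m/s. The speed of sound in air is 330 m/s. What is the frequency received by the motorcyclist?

34 km/h = 9.444 m/s.
The motorcyclist is behind, so the drone is moving away from it while the motorcyclist is moving toward the drone.
Both move, so f' = f · (v + v_o)/(v + v_s).
f' = 171 × (330 + 23)/(330 + 9.444) = 171 × 353/339.44 ≈ 178 Hz.

178 Hz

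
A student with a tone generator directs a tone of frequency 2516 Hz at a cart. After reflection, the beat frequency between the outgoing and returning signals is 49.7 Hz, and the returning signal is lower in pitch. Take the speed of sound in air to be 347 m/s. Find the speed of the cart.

Double Doppler shift off a moving reflector: f₂ = f₀ · (v + u)/(v − u) (u > 0 toward emitter).
Returning signal is lower, so f₂ = f₀ − Δf = 2516 − 49.7 = 2466.3 Hz.
Rearranging, u = v · (f₂ − f₀)/(f₂ + f₀) = 347 × -49.7/4982.3 ≈ -3.5 m/s.
So the cart is moving at 3.5 m/s away from the emitter.

3.5 m/s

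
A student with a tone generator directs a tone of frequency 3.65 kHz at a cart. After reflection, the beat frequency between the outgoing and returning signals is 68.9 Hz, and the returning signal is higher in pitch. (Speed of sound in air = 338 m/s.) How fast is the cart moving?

3.2 m/s

Double Doppler shift off a moving reflector: f₂ = f₀ · (v + u)/(v − u) (u > 0 toward emitter).
Returning signal is higher, so f₂ = f₀ + Δf = 3650 + 68.9 = 3718.9 Hz.
Rearranging, u = v · (f₂ − f₀)/(f₂ + f₀) = 338 × 68.9/7368.9 ≈ 3.2 m/s.
So the cart is moving at 3.2 m/s toward the emitter.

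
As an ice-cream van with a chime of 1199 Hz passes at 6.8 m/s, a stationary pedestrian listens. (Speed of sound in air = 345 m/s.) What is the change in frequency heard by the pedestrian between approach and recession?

47.3 Hz

Approaching: f₁ = f · v/(v − v_s) = 1199 × 345/338.2 ≈ 1223.1 Hz.
Receding: f₂ = f · v/(v + v_s) = 1199 × 345/351.8 ≈ 1175.8 Hz.
Drop: f₁ − f₂ = 2f·v·v_s/(v² − v_s²) = 2 × 1199 × 345 × 6.8/(345² − 6.8²) ≈ 47.3 Hz.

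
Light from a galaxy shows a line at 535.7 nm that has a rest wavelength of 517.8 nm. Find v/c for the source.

λ'/λ₀ = 1.0346 > 1 (redshift), so the source is receding.
λ'/λ₀ = √((1 + β)/(1 − β)) for a receding source ⇒ β = (r² − 1)/(r² + 1) with r = λ'/λ₀.
β = (1.0703 − 1)/(1.0703 + 1) ≈ 0.034.

0.034c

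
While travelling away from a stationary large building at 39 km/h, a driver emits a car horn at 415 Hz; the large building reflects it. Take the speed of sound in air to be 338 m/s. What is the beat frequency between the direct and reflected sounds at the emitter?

25.8 Hz

39 km/h = 10.83 m/s.
The large building receives the sound from a moving source: f₁ = f₀ · v/(v + v_e) = 415 × 338/348.83 ≈ 402.1 Hz.
On the return leg the driver is a moving observer: f₂ = f₁ · (v − v_e)/v = 402.1 × 327.17/338 ≈ 389.2 Hz.
Beat against the emitted tone: |f₂ − f₀| = 2v_e·f₀/(v + v_e) = 2 × 10.83 × 415/348.83 ≈ 25.8 Hz.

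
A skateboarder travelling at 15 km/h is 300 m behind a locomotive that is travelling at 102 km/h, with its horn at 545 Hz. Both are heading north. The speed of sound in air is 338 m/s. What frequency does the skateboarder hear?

509 Hz

102 km/h = 28.33 m/s; 15 km/h = 4.167 m/s.
The skateboarder is behind, so the locomotive is moving away from it while the skateboarder is moving toward the locomotive.
Both move, so f' = f · (v + v_o)/(v + v_s).
f' = 545 × (338 + 4.167)/(338 + 28.33) = 545 × 342.17/366.33 ≈ 509 Hz.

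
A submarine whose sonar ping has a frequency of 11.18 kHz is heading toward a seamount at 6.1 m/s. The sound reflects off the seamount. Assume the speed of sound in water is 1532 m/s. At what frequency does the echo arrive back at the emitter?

The seamount receives the sound from a moving source: f₁ = f₀ · v/(v − v_e) = 11.18 × 1532/1525.9 ≈ 11.22 kHz.
On the return leg the submarine is a moving observer: f₂ = f₁ · (v + v_e)/v = 11.22 × 1538.1/1532 ≈ 11.27 kHz.
Equivalently f₂ = f₀ · (v + v_e)/(v − v_e).

11.27 kHz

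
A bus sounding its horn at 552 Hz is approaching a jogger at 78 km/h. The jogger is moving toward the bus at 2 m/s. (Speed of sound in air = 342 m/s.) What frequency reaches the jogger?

593 Hz

78 km/h = 21.67 m/s.
Both move, so f' = f · (v + v_o)/(v − v_s).
f' = 552 × (342 + 2)/(342 − 21.67) = 552 × 344/320.33 ≈ 593 Hz.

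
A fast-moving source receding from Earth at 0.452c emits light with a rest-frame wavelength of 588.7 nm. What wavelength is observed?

958.3 nm

Relativistic Doppler for wavelength: λ' = λ₀ · √((1 + β)/(1 − β)).
λ' = 588.7 × √(1.4520/0.5480) = 588.7 × 1.62777 ≈ 958.3 nm.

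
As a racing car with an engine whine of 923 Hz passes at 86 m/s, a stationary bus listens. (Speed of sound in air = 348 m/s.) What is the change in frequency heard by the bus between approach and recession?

Approaching: f₁ = f · v/(v − v_s) = 923 × 348/262 ≈ 1226 Hz.
Receding: f₂ = f · v/(v + v_s) = 923 × 348/434 ≈ 740 Hz.
Drop: f₁ − f₂ = 2f·v·v_s/(v² − v_s²) = 2 × 923 × 348 × 86/(348² − 86²) ≈ 486 Hz.

486 Hz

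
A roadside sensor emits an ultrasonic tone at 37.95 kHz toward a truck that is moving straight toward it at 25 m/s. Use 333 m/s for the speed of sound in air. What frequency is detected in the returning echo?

44.1 kHz

At the truck (a moving observer), f₁ = f₀ · (v + u)/v = 37.95 × 358/333 ≈ 40.8 kHz.
The reflection then acts as a moving source: f₂ = f₁ · v/(v − u) ≈ 44.1 kHz.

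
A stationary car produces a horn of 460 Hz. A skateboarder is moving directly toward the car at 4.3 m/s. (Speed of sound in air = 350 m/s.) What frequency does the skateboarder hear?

466 Hz

Moving observer, stationary source: f' = f · (v + v_o)/v.
f' = 460 × (350 + 4.3)/350 = 460 × 354.3/350 ≈ 466 Hz.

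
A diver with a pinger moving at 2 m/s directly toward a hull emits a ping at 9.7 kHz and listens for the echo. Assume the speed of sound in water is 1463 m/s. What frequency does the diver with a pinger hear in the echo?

The hull receives the sound from a moving source: f₁ = f₀ · v/(v − v_e) = 9.7 × 1463/1461 ≈ 9.71 kHz.
On the return leg the diver with a pinger is a moving observer: f₂ = f₁ · (v + v_e)/v = 9.71 × 1465/1463 ≈ 9.73 kHz.
Equivalently f₂ = f₀ · (v + v_e)/(v − v_e).

9.73 kHz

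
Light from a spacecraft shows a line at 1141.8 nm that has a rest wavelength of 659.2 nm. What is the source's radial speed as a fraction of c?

0.500c

λ'/λ₀ = 1.7321 > 1 (redshift), so the source is receding.
λ'/λ₀ = √((1 + β)/(1 − β)) for a receding source ⇒ β = (r² − 1)/(r² + 1) with r = λ'/λ₀.
β = (3.0002 − 1)/(3.0002 + 1) ≈ 0.500.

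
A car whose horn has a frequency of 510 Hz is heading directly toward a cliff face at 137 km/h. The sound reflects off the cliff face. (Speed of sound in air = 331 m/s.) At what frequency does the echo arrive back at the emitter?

137 km/h = 38.06 m/s.
The cliff face receives the sound from a moving source: f₁ = f₀ · v/(v − v_e) = 510 × 331/292.94 ≈ 576 Hz.
On the return leg the car is a moving observer: f₂ = f₁ · (v + v_e)/v = 576 × 369.06/331 ≈ 643 Hz.

643 Hz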